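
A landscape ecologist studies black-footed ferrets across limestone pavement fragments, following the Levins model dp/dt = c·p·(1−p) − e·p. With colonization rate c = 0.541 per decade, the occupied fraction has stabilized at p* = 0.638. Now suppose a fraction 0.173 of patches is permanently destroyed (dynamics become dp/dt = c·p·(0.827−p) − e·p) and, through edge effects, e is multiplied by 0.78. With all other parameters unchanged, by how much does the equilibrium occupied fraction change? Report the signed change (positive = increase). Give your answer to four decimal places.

Balance c(1−p*) = e gives e = 0.541×(1 − 0.63800) = 0.19584.
New p* = 0.827 − e/c = 0.827 − 0.15276/0.54100 = 0.54463.
Δp* = 0.54463 − 0.63800 = -0.09337.

-0.0934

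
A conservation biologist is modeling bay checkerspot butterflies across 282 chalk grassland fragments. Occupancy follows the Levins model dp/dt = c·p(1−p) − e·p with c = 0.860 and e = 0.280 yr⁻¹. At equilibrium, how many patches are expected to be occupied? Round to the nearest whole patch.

p* = 1 − e/c = 1 − 0.280/0.860 = 0.6744.
Expected occupied patches = N × p* = 282 × 0.6744 = 190.19 ≈ 190.

190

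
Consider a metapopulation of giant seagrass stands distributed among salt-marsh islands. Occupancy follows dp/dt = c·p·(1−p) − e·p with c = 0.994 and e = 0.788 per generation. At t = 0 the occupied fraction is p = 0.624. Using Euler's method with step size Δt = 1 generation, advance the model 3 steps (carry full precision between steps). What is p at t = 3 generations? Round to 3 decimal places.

0.277

Update rule: p ← p + [c·p·(1−p) − e·p]·Δt with Δt = 1.
  1  |  dp/dt·Δt = -0.258496  |  p_1 = 0.365504
  2  |  dp/dt·Δt = -0.057498  |  p_2 = 0.308006
  3  |  dp/dt·Δt = -0.030849  |  p_3 = 0.277157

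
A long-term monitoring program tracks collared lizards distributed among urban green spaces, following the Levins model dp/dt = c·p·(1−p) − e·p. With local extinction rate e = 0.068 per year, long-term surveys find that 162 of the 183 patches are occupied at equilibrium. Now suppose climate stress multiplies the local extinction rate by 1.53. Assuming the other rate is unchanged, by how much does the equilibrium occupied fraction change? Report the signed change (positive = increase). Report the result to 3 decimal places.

Observed p* = 162/183 = 0.88525.
Balance c(1−p*) = e gives c = e/(1 − 0.88525) = 0.068/0.11475 = 0.59259.
New p* = 1 − e/c = 1 − 0.10404/0.59259 = 0.82443.
Δp* = 0.82443 − 0.88525 = -0.06082.

-0.061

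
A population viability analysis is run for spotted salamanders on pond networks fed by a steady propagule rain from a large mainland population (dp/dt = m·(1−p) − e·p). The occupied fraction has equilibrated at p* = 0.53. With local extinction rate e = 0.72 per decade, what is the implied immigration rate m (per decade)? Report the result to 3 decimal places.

At equilibrium m(1−p*) = e·p*, so m = e·p*/(1−p*).
m = 0.72 × 0.53 / 0.4700 = 0.3816/0.4700 = 0.8119.

0.812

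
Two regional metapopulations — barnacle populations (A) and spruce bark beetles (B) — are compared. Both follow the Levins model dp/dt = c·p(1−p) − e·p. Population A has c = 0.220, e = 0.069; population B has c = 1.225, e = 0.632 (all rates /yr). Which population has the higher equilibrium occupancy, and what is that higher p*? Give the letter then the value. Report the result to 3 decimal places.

A, 0.686

A: p*_A = 1 − 0.069/0.220 = 0.6864.
B: p*_B = 1 − 0.632/1.225 = 0.4841.
A is higher at 0.6864.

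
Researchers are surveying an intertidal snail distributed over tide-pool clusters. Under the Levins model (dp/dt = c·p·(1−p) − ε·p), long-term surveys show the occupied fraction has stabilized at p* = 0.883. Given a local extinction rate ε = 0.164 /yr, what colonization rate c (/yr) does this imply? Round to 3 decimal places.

At equilibrium c(1−p*) = ε, so c = ε/(1−p*).
c = 0.164/(1 − 0.883) = 0.164/0.1170 = 1.4017.

1.402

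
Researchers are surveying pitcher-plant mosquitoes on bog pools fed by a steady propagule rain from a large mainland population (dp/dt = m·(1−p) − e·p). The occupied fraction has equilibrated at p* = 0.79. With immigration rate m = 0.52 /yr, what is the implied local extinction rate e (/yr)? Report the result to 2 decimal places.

At equilibrium m(1−p*) = e·p*, so e = m(1−p*)/p*.
e = 0.52 × 0.2100 / 0.79 = 0.1382.

0.14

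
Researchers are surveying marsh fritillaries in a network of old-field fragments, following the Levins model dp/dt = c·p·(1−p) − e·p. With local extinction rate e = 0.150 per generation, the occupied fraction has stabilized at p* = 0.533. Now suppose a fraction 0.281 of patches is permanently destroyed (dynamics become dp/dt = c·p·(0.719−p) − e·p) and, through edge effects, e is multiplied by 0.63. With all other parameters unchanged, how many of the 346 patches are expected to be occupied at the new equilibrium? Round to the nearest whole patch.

147

Balance c(1−p*) = e gives c = e/(1 − 0.53300) = 0.150/0.46700 = 0.32120.
New p* = 0.719 − e/c = 0.719 − 0.09450/0.32120 = 0.42479.
Expected occupied = 346 × 0.42479 = 146.98 ≈ 147.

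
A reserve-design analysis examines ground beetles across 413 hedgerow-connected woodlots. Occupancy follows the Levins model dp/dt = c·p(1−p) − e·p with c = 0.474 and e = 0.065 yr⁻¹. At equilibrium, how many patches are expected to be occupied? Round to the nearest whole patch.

p* = 1 − e/c = 1 − 0.065/0.474 = 0.8629.
Expected occupied patches = N × p* = 413 × 0.8629 = 356.36 ≈ 356.

356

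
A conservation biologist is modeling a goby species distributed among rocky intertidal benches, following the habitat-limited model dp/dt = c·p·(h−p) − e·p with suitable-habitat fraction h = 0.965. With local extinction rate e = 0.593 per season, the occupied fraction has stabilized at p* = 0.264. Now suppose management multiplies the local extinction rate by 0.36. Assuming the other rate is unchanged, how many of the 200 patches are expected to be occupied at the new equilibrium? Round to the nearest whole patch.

143

Balance c(h−p*) = e gives c = e/(0.965 − 0.26400) = 0.593/0.70100 = 0.84593.
New p* = 0.965 − e/c = 0.965 − 0.21348/0.84593 = 0.71264.
Expected occupied = 200 × 0.71264 = 142.53 ≈ 143.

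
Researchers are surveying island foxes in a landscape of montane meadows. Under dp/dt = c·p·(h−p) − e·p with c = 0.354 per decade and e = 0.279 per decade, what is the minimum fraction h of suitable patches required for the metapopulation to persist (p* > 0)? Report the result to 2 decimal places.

0.79

p* = h − e/c is positive only when h > e/c.
h_min = e/c = 0.279/0.354 = 0.7881.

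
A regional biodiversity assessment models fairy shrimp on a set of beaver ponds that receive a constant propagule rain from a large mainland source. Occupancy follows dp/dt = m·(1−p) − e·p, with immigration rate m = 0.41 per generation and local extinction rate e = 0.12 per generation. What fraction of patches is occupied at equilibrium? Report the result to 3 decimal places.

Setting dp/dt = 0: m − m·p* = e·p*, so m = (m+e)·p*.
p* = m/(m+e) = 0.41/(0.41+0.12) = 0.41/0.5300 = 0.7736.

0.774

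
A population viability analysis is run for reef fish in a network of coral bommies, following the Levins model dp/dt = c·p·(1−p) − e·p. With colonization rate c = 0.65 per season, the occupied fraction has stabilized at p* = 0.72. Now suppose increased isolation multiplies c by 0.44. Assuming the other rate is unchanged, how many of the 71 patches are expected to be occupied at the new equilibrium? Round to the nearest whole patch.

26

Balance c(1−p*) = e gives e = 0.65×(1 − 0.72000) = 0.18200.
New p* = 1 − e/c = 1 − 0.18200/0.28600 = 0.36364.
Expected occupied = 71 × 0.36364 = 25.82 ≈ 26.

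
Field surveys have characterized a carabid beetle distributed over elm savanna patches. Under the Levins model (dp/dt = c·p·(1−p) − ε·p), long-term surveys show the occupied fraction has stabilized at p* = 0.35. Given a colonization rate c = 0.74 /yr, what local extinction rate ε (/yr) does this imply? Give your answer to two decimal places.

0.48

At equilibrium c(1−p*) = ε.
ε = 0.74 × (1 − 0.35) = 0.74 × 0.6500 = 0.4810.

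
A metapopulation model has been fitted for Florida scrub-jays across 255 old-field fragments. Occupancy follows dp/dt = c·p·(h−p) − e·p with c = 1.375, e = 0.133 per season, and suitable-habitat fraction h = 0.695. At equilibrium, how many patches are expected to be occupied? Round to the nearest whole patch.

153

p* = h − e/c = 0.695 − 0.0967 = 0.5983.
Expected occupied patches = N × p* = 255 × 0.5983 = 152.56 ≈ 153.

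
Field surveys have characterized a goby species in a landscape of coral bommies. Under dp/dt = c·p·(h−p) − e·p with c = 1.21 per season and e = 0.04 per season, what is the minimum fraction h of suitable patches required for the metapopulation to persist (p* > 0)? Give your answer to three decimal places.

0.033

p* = h − e/c is positive only when h > e/c.
h_min = e/c = 0.04/1.21 = 0.0331.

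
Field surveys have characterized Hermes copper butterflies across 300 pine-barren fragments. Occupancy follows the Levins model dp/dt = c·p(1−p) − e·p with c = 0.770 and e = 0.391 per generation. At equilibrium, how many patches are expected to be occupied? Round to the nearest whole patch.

p* = 1 − e/c = 1 − 0.391/0.770 = 0.4922.
Expected occupied patches = N × p* = 300 × 0.4922 = 147.66 ≈ 148.

148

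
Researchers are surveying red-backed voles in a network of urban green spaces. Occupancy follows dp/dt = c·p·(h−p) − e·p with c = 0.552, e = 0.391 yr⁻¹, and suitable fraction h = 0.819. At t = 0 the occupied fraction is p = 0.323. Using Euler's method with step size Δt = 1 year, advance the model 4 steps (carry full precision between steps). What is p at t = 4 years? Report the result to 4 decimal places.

Update rule: p ← p + [c·p·(h−p) − e·p]·Δt with Δt = 1.
t = 1: p = 0.32300 + (-0.03786) = 0.28514
t = 2: p = 0.28514 + (-0.02746) = 0.25768
t = 3: p = 0.25768 + (-0.02091) = 0.23677
t = 4: p = 0.23677 + (-0.01648) = 0.22029

0.2203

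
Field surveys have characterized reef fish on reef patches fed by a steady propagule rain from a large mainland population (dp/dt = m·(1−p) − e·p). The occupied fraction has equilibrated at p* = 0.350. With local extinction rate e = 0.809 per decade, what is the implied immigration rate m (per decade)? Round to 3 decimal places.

0.436

At equilibrium m(1−p*) = e·p*, so m = e·p*/(1−p*).
m = 0.809 × 0.350 / 0.6500 = 0.2832/0.6500 = 0.4356.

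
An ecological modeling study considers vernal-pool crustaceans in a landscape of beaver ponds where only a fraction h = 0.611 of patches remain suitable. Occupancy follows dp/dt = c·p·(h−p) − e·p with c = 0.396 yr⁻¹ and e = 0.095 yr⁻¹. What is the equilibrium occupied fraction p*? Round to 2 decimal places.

Setting dp/dt = 0 and dividing by p* gives c·(h−p*) = e.
So p* = h − e/c = 0.611 − 0.095/0.396 = 0.611 − 0.2399 = 0.3711.

0.37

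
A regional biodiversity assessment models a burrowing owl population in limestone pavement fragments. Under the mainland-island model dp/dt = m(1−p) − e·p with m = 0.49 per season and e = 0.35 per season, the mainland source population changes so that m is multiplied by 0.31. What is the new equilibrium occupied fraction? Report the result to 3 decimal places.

0.303

Before: p* = 0.49/(0.49+0.35) = 0.5833.
After: m = 0.1519, e = 0.35; p* = 0.1519/0.5019 = 0.3026.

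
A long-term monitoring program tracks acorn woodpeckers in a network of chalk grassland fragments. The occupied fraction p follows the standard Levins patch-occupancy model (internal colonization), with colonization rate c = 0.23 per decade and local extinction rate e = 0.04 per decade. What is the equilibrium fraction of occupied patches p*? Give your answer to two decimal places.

0.83

Setting dp/dt = 0 and dividing through by p* gives c·(1−p*) = e.
So p* = 1 − e/c = 1 − 0.04/0.23 = 1 − 0.1739 = 0.8261.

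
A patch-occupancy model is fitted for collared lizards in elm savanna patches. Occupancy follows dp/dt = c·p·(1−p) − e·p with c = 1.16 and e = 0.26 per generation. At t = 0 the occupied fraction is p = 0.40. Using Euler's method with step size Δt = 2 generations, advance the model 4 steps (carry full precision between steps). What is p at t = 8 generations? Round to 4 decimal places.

Update rule: p ← p + [c·p·(1−p) − e·p]·Δt with Δt = 2.
p: 0.40000 → 0.74880  (Δp = +0.34880)
p: 0.74880 → 0.79581  (Δp = +0.04701)
p: 0.79581 → 0.75898  (Δp = -0.03683)
p: 0.75898 → 0.78871  (Δp = +0.02973)

0.7887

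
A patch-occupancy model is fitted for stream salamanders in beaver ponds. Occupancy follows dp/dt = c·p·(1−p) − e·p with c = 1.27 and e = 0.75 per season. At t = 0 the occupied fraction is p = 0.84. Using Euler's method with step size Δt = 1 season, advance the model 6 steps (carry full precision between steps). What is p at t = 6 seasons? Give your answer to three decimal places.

0.409

Update rule: p ← p + [c·p·(1−p) − e·p]·Δt with Δt = 1.
step 1: Δp = -0.45931, p = 0.38069
step 2: Δp = +0.01391, p = 0.39459
step 3: Δp = +0.00744, p = 0.40204
step 4: Δp = +0.00378, p = 0.40582
step 5: Δp = +0.00187, p = 0.40769
step 6: Δp = +0.00091, p = 0.40860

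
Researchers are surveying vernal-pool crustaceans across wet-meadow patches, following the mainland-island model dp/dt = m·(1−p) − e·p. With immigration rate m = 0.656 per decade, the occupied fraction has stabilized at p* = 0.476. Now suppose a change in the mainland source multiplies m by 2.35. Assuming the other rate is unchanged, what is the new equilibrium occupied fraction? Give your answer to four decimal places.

0.6810

Balance m(1−p*) = e·p* gives e = m(1−p*)/p* = 0.656×0.52400/0.47600 = 0.72215.
New p* = m/(m+e) = 1.54160/(1.54160+0.72215) = 0.68099.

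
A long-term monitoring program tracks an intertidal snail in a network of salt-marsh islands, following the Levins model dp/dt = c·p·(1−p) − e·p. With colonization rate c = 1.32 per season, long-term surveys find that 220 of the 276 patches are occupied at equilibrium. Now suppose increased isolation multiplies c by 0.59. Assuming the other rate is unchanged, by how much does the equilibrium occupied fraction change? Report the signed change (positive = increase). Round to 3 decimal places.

Observed p* = 220/276 = 0.79710.
Balance c(1−p*) = e gives e = 1.32×(1 − 0.79710) = 0.26783.
New p* = 1 − e/c = 1 − 0.26783/0.77880 = 0.65610.
Δp* = 0.65610 − 0.79710 = -0.14100.

-0.141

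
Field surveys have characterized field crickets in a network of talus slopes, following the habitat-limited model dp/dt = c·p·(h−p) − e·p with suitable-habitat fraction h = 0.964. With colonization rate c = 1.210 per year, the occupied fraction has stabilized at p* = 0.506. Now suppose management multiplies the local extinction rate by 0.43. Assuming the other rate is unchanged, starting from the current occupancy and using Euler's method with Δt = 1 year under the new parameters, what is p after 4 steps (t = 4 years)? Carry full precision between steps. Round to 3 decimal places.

0.767

Balance c(h−p*) = e gives e = 1.210×(0.964 − 0.50600) = 0.55418.
Starting from p₀ = 0.50600; update p ← p + (dp/dt)·Δt with the new parameters.
  1  |  dp/dt·Δt = +0.159837  |  p_1 = 0.665837
  2  |  dp/dt·Δt = +0.081552  |  p_2 = 0.747388
  3  |  dp/dt·Δt = +0.017790  |  p_3 = 0.765178
  4  |  dp/dt·Δt = +0.001742  |  p_4 = 0.766920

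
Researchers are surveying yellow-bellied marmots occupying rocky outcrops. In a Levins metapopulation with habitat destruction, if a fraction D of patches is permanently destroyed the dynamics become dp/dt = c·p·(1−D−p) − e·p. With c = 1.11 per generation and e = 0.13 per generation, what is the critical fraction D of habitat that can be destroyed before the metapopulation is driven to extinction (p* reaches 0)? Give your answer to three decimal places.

The nontrivial equilibrium is p* = (1−D) − e/c; extinction occurs when this hits zero.
So D_crit = 1 − e/c = 1 − 0.13/1.11 = 1 − 0.1171 = 0.8829.
Note this equals the original equilibrium occupancy — the Levins extinction-debt result.

0.883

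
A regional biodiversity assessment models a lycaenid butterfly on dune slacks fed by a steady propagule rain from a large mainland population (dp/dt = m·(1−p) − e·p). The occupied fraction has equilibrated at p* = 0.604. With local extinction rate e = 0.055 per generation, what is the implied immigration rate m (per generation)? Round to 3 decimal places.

0.084

At equilibrium m(1−p*) = e·p*, so m = e·p*/(1−p*).
m = 0.055 × 0.604 / 0.3960 = 0.0332/0.3960 = 0.0839.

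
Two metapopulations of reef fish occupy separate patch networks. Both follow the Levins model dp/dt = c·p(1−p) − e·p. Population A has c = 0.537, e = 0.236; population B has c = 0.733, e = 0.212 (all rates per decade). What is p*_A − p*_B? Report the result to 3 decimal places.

A: p*_A = 1 − 0.236/0.537 = 0.5605.
B: p*_B = 1 − 0.212/0.733 = 0.7108.
p*_A − p*_B = 0.5605 − 0.7108 = -0.1503.

-0.150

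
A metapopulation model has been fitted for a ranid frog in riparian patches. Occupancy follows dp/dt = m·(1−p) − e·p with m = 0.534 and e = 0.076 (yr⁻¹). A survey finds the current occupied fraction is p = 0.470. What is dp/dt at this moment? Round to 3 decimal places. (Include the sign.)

0.247

Colonization term: m·(1−p) = 0.534×0.5300 = 0.28302.
Extinction term: e·p = 0.03572.
dp/dt = 0.28302 − 0.03572 = 0.24730.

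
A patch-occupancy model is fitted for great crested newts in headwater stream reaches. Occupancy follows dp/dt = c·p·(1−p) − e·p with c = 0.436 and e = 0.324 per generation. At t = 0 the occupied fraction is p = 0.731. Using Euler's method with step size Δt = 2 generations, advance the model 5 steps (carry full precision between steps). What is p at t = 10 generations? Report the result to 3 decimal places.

Update rule: p ← p + [c·p·(1−p) − e·p]·Δt with Δt = 2.
p: 0.73100 → 0.42878  (Δp = -0.30222)
p: 0.42878 → 0.36451  (Δp = -0.06427)
p: 0.36451 → 0.33030  (Δp = -0.03421)
p: 0.33030 → 0.30915  (Δp = -0.02115)
p: 0.30915 → 0.29506  (Δp = -0.01409)

0.295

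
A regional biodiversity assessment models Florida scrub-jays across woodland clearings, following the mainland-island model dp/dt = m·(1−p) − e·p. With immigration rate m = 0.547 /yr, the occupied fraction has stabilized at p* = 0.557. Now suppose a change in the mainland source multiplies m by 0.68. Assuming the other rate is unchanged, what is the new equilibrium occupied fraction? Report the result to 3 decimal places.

0.461

Balance m(1−p*) = e·p* gives e = m(1−p*)/p* = 0.547×0.44300/0.55700 = 0.43505.
New p* = m/(m+e) = 0.37196/(0.37196+0.43505) = 0.46091.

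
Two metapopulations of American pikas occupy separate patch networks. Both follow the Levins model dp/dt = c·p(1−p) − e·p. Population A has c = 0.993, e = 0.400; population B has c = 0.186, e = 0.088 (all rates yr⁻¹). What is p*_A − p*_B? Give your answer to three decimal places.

A: p*_A = 1 − 0.400/0.993 = 0.5972.
B: p*_B = 1 − 0.088/0.186 = 0.5269.
p*_A − p*_B = 0.5972 − 0.5269 = 0.0703.

0.070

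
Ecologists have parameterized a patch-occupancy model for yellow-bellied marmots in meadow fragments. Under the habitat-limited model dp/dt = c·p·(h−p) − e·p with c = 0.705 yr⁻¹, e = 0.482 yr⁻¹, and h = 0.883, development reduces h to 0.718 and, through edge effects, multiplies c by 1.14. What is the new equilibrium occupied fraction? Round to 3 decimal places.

Before: p* = h − e/c = 0.883 − 0.482/0.705 = 0.883 − 0.6837 = 0.1993.
After: c = 0.8037, e = 0.482, h = 0.718; p* = 0.718 − 0.482/0.8037 = 0.1183.

0.118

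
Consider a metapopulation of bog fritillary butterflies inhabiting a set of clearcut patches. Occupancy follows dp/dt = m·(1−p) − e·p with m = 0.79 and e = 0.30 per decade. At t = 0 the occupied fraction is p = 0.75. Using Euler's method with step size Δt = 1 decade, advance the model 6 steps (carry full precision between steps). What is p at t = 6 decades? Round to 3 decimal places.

0.725

Update rule: p ← p + [m·(1−p) − e·p]·Δt with Δt = 1.
t = 1: p = 0.75000 + (-0.02750) = 0.72250
t = 2: p = 0.72250 + (+0.00247) = 0.72498
t = 3: p = 0.72498 + (-0.00022) = 0.72475
t = 4: p = 0.72475 + (+0.00002) = 0.72477
t = 5: p = 0.72477 + (-0.00000) = 0.72477
t = 6: p = 0.72477 + (+0.00000) = 0.72477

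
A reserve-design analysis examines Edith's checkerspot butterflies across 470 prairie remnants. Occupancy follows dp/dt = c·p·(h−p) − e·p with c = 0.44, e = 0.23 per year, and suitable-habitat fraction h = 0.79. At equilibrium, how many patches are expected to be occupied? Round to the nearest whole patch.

126

p* = h − e/c = 0.79 − 0.5227 = 0.2673.
Expected occupied patches = N × p* = 470 × 0.2673 = 125.62 ≈ 126.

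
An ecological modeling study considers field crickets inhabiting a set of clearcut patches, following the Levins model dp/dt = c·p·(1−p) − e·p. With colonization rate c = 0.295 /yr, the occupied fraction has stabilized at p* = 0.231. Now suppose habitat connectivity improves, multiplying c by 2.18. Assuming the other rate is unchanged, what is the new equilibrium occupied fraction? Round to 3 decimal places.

Balance c(1−p*) = e gives e = 0.295×(1 − 0.23100) = 0.22686.
New p* = 1 − e/c = 1 − 0.22686/0.64310 = 0.64724.

0.647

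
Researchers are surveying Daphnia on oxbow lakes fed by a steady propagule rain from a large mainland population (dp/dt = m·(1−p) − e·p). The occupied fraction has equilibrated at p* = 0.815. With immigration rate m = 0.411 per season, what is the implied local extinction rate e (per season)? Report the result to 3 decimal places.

0.093

At equilibrium m(1−p*) = e·p*, so e = m(1−p*)/p*.
e = 0.411 × 0.1850 / 0.815 = 0.0933.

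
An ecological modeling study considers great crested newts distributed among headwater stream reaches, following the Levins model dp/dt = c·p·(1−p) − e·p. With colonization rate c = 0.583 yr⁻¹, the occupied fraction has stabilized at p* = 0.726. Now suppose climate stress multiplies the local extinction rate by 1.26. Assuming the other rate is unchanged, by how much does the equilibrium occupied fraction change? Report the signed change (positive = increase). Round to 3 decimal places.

-0.071

Balance c(1−p*) = e gives e = 0.583×(1 − 0.72600) = 0.15974.
New p* = 1 − e/c = 1 − 0.20127/0.58300 = 0.65477.
Δp* = 0.65477 − 0.72600 = -0.07123.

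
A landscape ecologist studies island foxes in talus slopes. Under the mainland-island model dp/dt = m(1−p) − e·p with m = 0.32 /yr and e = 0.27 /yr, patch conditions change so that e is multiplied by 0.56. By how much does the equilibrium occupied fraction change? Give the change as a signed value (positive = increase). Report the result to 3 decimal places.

0.137

Before: p* = 0.32/(0.32+0.27) = 0.5424.
After: m = 0.32, e = 0.1512; p* = 0.32/0.4712 = 0.6791.
Δp* = 0.6791 − 0.5424 = +0.1367.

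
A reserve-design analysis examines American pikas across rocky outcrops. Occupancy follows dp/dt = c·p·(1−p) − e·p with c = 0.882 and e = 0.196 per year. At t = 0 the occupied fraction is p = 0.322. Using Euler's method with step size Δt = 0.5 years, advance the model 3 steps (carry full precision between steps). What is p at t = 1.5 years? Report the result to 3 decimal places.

0.518

Update rule: p ← p + [c·p·(1−p) − e·p]·Δt with Δt = 0.5.
  1  |  dp/dt·Δt = +0.064721  |  p_1 = 0.386721
  2  |  dp/dt·Δt = +0.066692  |  p_2 = 0.453414
  3  |  dp/dt·Δt = +0.064858  |  p_3 = 0.518272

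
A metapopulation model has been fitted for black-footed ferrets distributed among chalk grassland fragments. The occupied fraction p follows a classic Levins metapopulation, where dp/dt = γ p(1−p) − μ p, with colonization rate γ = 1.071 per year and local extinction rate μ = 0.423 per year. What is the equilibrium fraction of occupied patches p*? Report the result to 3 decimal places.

At equilibrium, colonization balances extinction: γ·p*·(1−p*) = μ·p*.
So p* = 1 − μ/γ = 1 − 0.423/1.071 = 1 − 0.3950 = 0.6050.

0.605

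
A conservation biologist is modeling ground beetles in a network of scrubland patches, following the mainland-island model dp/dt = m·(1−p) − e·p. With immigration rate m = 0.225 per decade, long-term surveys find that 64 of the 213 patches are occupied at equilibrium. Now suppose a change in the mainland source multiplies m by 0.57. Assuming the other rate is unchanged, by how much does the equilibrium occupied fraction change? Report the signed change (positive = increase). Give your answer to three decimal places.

-0.104

Observed p* = 64/213 = 0.30047.
Balance m(1−p*) = e·p* gives e = m(1−p*)/p* = 0.225×0.69953/0.30047 = 0.52383.
New p* = m/(m+e) = 0.12825/(0.12825+0.52383) = 0.19668.
Δp* = 0.19668 − 0.30047 = -0.10379.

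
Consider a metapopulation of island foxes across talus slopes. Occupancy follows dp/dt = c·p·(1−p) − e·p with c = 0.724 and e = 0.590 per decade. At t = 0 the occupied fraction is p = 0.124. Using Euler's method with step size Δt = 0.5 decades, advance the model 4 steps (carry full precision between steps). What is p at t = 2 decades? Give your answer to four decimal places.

Update rule: p ← p + [c·p·(1−p) − e·p]·Δt with Δt = 0.5.
p: 0.12400 → 0.12674  (Δp = +0.00274)
p: 0.12674 → 0.12942  (Δp = +0.00268)
p: 0.12942 → 0.13203  (Δp = +0.00261)
p: 0.13203 → 0.13456  (Δp = +0.00254)

0.1346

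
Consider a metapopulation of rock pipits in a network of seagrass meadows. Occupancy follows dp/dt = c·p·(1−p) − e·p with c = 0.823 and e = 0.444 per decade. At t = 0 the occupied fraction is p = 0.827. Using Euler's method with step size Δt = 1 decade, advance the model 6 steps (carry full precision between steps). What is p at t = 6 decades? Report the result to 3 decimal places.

0.468

Update rule: p ← p + [c·p·(1−p) − e·p]·Δt with Δt = 1.
step 1: Δp = -0.24944, p = 0.57756
step 2: Δp = -0.05564, p = 0.52192
step 3: Δp = -0.02638, p = 0.49554
step 4: Δp = -0.01429, p = 0.48126
step 5: Δp = -0.00822, p = 0.47304
step 6: Δp = -0.00488, p = 0.46816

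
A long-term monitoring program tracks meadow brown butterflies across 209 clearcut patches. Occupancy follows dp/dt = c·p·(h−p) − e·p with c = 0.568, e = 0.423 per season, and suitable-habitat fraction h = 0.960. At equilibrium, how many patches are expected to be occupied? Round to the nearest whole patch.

p* = h − e/c = 0.960 − 0.7447 = 0.2153.
Expected occupied patches = N × p* = 209 × 0.2153 = 44.99 ≈ 45.

45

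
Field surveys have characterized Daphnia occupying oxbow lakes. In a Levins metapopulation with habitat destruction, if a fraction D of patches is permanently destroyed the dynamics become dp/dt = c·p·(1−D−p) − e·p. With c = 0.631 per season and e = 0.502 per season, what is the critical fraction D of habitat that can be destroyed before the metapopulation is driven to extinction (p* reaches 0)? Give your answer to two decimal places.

0.20

The nontrivial equilibrium is p* = (1−D) − e/c; extinction occurs when this hits zero.
So D_crit = 1 − e/c = 1 − 0.502/0.631 = 1 − 0.7956 = 0.2044.
Note this equals the original equilibrium occupancy — the Levins extinction-debt result.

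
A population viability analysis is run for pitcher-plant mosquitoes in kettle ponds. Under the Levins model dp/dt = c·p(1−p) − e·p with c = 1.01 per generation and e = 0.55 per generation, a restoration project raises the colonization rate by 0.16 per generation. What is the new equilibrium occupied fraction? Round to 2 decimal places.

Before: p* = 1 − 0.55/1.01 = 0.4554.
After the change, c = 1.17, e = 0.55, so p* = 1 − 0.55/1.17 = 0.5299.

0.53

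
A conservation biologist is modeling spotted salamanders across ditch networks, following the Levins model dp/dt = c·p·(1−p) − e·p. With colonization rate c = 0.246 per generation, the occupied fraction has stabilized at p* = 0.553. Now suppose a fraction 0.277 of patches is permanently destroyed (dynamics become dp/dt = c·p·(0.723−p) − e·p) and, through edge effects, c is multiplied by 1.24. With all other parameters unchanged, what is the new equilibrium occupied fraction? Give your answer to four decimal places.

Balance c(1−p*) = e gives e = 0.246×(1 − 0.55300) = 0.10996.
New p* = 0.723 − e/c = 0.723 − 0.10996/0.30504 = 0.36252.

0.3625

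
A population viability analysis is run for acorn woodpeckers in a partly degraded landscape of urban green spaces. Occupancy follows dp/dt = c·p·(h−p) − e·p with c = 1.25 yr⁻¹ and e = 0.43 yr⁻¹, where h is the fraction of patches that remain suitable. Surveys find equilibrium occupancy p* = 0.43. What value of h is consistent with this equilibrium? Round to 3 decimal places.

0.774

At equilibrium c(h−p*) = e, so h = p* + e/c.
h = 0.43 + 0.43/1.25 = 0.43 + 0.3440 = 0.7740.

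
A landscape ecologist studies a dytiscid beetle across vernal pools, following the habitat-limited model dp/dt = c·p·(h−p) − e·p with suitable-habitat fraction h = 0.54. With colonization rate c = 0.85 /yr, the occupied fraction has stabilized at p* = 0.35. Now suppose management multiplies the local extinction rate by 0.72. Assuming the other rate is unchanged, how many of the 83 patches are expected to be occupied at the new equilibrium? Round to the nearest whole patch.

Balance c(h−p*) = e gives e = 0.85×(0.54 − 0.35000) = 0.16150.
New p* = 0.54 − e/c = 0.54 − 0.11628/0.85000 = 0.40320.
Expected occupied = 83 × 0.40320 = 33.47 ≈ 33.

33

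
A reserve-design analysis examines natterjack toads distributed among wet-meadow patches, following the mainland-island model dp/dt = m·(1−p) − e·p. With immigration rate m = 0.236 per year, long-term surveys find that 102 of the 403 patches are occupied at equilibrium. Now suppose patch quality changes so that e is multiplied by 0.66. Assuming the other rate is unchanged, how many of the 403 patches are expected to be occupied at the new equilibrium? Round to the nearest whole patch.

137

Observed p* = 102/403 = 0.25310.
Balance m(1−p*) = e·p* gives e = m(1−p*)/p* = 0.236×0.74690/0.25310 = 0.69644.
New p* = m/(m+e) = 0.23600/(0.23600+0.45965) = 0.33925.
Expected occupied = 403 × 0.33925 = 136.72 ≈ 137.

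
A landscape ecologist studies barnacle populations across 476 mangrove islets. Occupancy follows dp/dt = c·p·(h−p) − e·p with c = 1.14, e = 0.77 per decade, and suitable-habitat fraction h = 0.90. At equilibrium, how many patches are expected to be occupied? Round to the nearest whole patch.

107

p* = h − e/c = 0.90 − 0.6754 = 0.2246.
Expected occupied patches = N × p* = 476 × 0.2246 = 106.89 ≈ 107.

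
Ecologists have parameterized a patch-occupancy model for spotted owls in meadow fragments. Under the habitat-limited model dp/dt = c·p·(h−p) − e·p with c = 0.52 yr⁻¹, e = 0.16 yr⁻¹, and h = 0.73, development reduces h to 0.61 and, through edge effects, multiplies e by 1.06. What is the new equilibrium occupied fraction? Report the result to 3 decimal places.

0.284

Before: p* = h − e/c = 0.73 − 0.16/0.52 = 0.73 − 0.3077 = 0.4223.
After: c = 0.52, e = 0.1696, h = 0.61; p* = 0.61 − 0.1696/0.52 = 0.2838.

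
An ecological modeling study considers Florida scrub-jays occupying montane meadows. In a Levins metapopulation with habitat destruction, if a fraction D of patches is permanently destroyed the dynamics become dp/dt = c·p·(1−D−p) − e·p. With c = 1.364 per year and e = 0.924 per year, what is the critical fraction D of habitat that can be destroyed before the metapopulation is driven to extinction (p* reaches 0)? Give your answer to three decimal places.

0.323

The nontrivial equilibrium is p* = (1−D) − e/c; extinction occurs when this hits zero.
So D_crit = 1 − e/c = 1 − 0.924/1.364 = 1 − 0.6774 = 0.3226.
This equals the undisturbed p*, a classic result of Lande's extension.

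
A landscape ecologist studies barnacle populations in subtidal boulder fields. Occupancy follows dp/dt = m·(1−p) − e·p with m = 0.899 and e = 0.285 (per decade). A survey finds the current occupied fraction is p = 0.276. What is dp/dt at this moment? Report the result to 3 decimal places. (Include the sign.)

Colonization term: m·(1−p) = 0.899×0.7240 = 0.65088.
Extinction term: e·p = 0.07866.
dp/dt = 0.65088 − 0.07866 = 0.57222.

0.572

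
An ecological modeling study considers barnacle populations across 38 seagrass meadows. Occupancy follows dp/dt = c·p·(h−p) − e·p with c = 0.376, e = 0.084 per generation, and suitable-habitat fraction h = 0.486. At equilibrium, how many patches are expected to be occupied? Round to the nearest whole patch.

10

p* = h − e/c = 0.486 − 0.2234 = 0.2626.
Expected occupied patches = N × p* = 38 × 0.2626 = 9.98 ≈ 10.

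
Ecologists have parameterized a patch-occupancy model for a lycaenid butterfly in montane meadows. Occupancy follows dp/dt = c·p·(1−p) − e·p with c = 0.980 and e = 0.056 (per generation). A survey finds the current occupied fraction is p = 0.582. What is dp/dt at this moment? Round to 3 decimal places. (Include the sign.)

Colonization term: c·p·(1−p) = 0.980×0.582×0.4180 = 0.23841.
Extinction term: e·p = 0.03259.
dp/dt = 0.23841 − 0.03259 = 0.20582.

0.206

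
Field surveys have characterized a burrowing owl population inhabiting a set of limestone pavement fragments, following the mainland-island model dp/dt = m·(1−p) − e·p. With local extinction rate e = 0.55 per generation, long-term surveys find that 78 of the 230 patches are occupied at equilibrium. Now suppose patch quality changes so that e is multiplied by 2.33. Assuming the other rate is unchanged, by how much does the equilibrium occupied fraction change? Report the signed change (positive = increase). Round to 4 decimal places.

-0.1586

Observed p* = 78/230 = 0.33913.
Balance m(1−p*) = e·p* gives m = e·p*/(1−p*) = 0.55×0.33913/0.66087 = 0.28224.
New p* = m/(m+e) = 0.28224/(0.28224+1.28150) = 0.18049.
Δp* = 0.18049 − 0.33913 = -0.15864.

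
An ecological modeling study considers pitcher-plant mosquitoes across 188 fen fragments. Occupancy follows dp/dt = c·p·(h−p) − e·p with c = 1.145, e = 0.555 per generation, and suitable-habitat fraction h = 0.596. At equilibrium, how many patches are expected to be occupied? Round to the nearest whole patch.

p* = h − e/c = 0.596 − 0.4847 = 0.1113.
Expected occupied patches = N × p* = 188 × 0.1113 = 20.92 ≈ 21.

21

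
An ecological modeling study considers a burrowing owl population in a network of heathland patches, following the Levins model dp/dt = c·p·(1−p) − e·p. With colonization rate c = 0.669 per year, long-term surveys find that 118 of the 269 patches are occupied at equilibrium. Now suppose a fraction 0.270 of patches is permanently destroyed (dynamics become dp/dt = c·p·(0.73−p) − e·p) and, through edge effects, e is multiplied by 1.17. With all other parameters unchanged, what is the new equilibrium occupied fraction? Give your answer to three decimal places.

Observed p* = 118/269 = 0.43866.
Balance c(1−p*) = e gives e = 0.669×(1 − 0.43866) = 0.37554.
New p* = 0.73 − e/c = 0.73 − 0.43938/0.66900 = 0.07323.

0.073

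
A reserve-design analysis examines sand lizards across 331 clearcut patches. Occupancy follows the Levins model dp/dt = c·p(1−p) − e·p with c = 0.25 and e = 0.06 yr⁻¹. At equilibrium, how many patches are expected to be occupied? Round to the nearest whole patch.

p* = 1 − e/c = 1 − 0.06/0.25 = 0.7600.
Expected occupied patches = N × p* = 331 × 0.7600 = 251.56 ≈ 252.

252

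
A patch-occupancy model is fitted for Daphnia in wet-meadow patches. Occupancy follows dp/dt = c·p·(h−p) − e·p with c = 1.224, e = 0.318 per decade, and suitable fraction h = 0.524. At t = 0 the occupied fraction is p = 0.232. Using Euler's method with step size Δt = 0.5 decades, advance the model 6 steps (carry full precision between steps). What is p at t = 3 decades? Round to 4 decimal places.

Update rule: p ← p + [c·p·(h−p) − e·p]·Δt with Δt = 0.5.
p: 0.23200 → 0.23657  (Δp = +0.00457)
p: 0.23657 → 0.24057  (Δp = +0.00400)
p: 0.24057 → 0.24405  (Δp = +0.00348)
p: 0.24405 → 0.24706  (Δp = +0.00301)
p: 0.24706 → 0.24965  (Δp = +0.00259)
p: 0.24965 → 0.25187  (Δp = +0.00222)

0.2519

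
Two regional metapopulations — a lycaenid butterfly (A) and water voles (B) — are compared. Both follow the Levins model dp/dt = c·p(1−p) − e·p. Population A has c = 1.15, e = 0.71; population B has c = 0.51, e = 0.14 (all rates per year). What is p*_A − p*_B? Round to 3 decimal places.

A: p*_A = 1 − 0.71/1.15 = 0.3826.
B: p*_B = 1 − 0.14/0.51 = 0.7255.
p*_A − p*_B = 0.3826 − 0.7255 = -0.3429.

-0.343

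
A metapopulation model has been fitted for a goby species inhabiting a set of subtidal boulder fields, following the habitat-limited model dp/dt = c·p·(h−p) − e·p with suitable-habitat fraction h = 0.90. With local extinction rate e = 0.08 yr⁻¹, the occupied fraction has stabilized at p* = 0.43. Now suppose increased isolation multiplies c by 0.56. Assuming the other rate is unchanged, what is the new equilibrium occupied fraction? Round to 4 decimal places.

Balance c(h−p*) = e gives c = e/(0.9 − 0.43000) = 0.08/0.47000 = 0.17021.
New p* = 0.9 − e/c = 0.9 − 0.08000/0.09532 = 0.06072.

0.0607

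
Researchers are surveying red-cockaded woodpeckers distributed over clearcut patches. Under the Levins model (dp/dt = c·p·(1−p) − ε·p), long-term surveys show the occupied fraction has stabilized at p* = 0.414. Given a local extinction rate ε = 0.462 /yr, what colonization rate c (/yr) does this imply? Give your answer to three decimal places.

0.788

At equilibrium c(1−p*) = ε, so c = ε/(1−p*).
c = 0.462/(1 − 0.414) = 0.462/0.5860 = 0.7884.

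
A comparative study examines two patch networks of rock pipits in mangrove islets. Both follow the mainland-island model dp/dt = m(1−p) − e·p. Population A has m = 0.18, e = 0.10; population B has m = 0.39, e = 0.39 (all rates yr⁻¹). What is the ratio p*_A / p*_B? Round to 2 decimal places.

1.29

A: p*_A = m/(m+e) = 0.18/0.2800 = 0.6429.
B: p*_B = 0.39/0.7800 = 0.5000.
p*_A / p*_B = 0.6429/0.5000 = 1.2857.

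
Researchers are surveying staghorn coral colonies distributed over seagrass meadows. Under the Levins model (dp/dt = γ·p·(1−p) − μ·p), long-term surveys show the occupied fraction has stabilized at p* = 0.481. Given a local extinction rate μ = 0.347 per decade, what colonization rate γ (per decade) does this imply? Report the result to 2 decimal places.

0.67

At equilibrium γ(1−p*) = μ, so γ = μ/(1−p*).
γ = 0.347/(1 − 0.481) = 0.347/0.5190 = 0.6686.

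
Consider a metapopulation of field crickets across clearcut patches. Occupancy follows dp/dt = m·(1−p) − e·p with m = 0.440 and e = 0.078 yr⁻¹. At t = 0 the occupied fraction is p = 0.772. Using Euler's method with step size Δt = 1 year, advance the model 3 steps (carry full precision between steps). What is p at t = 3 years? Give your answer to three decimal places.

Update rule: p ← p + [m·(1−p) − e·p]·Δt with Δt = 1.
p: 0.77200 → 0.81210  (Δp = +0.04010)
p: 0.81210 → 0.83143  (Δp = +0.01933)
p: 0.83143 → 0.84075  (Δp = +0.00932)

0.841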